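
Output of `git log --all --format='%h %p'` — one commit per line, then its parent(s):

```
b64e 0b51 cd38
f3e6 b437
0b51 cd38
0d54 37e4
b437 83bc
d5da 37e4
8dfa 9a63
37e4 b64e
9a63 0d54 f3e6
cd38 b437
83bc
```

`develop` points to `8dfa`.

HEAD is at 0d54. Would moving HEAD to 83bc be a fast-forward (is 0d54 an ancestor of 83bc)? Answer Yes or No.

No

A fast-forward from 0d54 to 83bc is possible iff 0d54 is an ancestor of 83bc.
Ancestors of 83bc: {83bc}.
0d54 is not among them, so fast-forward is not possible.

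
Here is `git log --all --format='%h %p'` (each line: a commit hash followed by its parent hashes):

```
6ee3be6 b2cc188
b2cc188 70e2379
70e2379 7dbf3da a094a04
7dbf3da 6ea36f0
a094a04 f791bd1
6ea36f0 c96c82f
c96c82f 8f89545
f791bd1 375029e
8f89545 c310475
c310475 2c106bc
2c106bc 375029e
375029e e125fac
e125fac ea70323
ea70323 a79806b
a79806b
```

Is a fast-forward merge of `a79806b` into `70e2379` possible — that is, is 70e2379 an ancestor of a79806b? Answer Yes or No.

A fast-forward from 70e2379 to a79806b is possible iff 70e2379 is an ancestor of a79806b.
Ancestors of a79806b: {a79806b}.
70e2379 is not among them, so fast-forward is not possible.

No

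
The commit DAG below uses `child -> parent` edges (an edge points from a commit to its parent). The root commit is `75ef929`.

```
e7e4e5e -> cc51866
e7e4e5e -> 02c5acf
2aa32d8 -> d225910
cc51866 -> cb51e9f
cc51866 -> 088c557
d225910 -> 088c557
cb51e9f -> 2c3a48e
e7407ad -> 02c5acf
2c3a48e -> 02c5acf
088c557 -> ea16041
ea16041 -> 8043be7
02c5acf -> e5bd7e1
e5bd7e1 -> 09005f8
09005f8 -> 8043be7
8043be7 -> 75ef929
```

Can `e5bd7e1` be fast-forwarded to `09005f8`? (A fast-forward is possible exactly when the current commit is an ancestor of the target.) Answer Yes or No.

No

A fast-forward from e5bd7e1 to 09005f8 is possible iff e5bd7e1 is an ancestor of 09005f8.
Ancestors of 09005f8: {09005f8, 75ef929, 8043be7}.
e5bd7e1 is not among them, so fast-forward is not possible.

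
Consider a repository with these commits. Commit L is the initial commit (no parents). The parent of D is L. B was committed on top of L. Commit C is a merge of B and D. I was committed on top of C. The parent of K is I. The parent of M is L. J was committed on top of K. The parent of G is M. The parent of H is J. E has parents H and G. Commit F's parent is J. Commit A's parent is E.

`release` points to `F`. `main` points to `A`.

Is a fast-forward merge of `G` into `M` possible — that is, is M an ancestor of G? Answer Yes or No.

Yes

A fast-forward from M to G is possible iff M is an ancestor of G.
Ancestors of G: {G, L, M}.
M is among them, so fast-forward is possible.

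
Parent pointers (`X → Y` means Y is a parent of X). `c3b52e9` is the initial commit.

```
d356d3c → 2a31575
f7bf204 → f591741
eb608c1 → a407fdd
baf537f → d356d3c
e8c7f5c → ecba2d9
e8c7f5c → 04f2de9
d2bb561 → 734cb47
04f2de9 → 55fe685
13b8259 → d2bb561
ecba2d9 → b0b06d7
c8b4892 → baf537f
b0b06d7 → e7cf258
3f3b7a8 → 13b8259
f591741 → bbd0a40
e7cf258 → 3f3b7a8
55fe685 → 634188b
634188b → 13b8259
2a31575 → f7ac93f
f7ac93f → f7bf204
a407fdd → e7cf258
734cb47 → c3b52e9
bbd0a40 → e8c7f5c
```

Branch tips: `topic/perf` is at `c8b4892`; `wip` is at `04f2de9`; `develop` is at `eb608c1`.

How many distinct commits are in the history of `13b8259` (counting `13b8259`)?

4

Walking parent pointers from 13b8259: reachable set = {13b8259, 734cb47, c3b52e9, d2bb561}.
That is 4 commits.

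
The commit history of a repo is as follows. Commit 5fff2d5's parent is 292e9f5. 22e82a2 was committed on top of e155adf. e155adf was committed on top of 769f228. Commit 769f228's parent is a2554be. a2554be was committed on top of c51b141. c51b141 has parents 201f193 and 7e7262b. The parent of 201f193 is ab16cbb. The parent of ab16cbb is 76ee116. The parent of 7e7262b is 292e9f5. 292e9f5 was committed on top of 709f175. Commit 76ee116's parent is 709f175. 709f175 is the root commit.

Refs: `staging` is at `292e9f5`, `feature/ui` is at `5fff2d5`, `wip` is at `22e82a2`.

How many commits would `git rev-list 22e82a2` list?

11

Walking parent pointers from 22e82a2: reachable set = {201f193, 22e82a2, 292e9f5, 709f175, 769f228, 76ee116, 7e7262b, a2554be, ab16cbb, c51b141, e155adf}.
That is 11 commits.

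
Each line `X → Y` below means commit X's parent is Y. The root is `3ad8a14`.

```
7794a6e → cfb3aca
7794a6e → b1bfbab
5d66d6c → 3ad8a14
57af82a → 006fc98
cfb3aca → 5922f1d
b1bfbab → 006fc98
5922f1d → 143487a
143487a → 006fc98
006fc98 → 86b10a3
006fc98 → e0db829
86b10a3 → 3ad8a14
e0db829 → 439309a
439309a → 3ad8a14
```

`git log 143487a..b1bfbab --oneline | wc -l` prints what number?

1

Reachable from b1bfbab: {006fc98, 3ad8a14, 439309a, 86b10a3, b1bfbab, e0db829}.
Reachable from 143487a: {006fc98, 143487a, 3ad8a14, 439309a, 86b10a3, e0db829}.
In b1bfbab's history but not 143487a's: {b1bfbab} — 1 commit.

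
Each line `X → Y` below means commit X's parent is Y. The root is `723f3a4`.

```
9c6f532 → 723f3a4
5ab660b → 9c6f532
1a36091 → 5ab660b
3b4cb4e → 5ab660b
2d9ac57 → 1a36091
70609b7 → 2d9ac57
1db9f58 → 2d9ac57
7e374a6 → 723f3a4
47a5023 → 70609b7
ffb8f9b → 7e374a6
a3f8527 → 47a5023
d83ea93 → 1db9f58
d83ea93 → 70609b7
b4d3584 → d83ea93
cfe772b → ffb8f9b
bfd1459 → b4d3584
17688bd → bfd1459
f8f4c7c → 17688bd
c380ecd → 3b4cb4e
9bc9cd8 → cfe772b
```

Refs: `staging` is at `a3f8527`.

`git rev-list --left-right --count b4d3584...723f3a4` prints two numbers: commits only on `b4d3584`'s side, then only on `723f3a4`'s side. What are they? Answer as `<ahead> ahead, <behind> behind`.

8 ahead, 0 behind

Reachable from b4d3584: {1a36091, 1db9f58, 2d9ac57, 5ab660b, 70609b7, 723f3a4, 9c6f532, b4d3584, d83ea93}.
Reachable from 723f3a4: {723f3a4}.
Only in b4d3584's history (ahead): {1a36091, 1db9f58, 2d9ac57, 5ab660b, 70609b7, 9c6f532, b4d3584, d83ea93} — 8.
Only in 723f3a4's history (behind): {} — 0.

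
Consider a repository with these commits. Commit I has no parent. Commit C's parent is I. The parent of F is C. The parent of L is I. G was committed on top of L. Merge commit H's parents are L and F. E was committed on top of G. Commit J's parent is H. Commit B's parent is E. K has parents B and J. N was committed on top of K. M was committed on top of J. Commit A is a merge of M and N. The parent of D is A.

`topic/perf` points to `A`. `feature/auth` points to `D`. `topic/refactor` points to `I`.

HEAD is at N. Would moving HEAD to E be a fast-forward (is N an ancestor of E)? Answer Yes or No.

A fast-forward from N to E is possible iff N is an ancestor of E.
Ancestors of E: {E, G, I, L}.
N is not among them, so fast-forward is not possible.

No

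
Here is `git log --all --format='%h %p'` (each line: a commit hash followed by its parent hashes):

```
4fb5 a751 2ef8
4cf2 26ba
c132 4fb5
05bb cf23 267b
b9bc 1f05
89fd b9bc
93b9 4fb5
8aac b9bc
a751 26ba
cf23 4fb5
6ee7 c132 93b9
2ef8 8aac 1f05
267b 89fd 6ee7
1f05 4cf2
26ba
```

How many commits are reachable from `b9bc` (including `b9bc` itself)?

Walking parent pointers from b9bc: reachable set = {1f05, 26ba, 4cf2, b9bc}.
That is 4 commits.

4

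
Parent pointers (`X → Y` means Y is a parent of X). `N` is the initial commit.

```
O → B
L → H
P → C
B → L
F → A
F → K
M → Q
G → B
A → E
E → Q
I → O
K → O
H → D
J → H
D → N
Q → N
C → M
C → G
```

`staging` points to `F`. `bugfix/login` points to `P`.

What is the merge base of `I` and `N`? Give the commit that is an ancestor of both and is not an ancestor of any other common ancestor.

Ancestors of I: {B, D, H, I, L, N, O}.
Ancestors of N: {N}.
Common ancestors: {N}.
The only common ancestor is N, so it is the merge base.

N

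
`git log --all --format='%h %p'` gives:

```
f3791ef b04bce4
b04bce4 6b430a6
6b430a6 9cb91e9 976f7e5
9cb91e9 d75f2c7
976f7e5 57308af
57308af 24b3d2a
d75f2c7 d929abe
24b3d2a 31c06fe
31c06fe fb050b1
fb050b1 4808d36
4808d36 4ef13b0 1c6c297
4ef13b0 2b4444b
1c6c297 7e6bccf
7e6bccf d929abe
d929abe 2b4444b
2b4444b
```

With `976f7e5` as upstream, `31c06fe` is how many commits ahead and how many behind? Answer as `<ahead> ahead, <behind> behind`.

0 ahead, 3 behind

Reachable from 31c06fe: {1c6c297, 2b4444b, 31c06fe, 4808d36, 4ef13b0, 7e6bccf, d929abe, fb050b1}.
Reachable from 976f7e5: {1c6c297, 24b3d2a, 2b4444b, 31c06fe, 4808d36, 4ef13b0, 57308af, 7e6bccf, 976f7e5, d929abe, fb050b1}.
Only in 31c06fe's history (ahead): {} — 0.
Only in 976f7e5's history (behind): {24b3d2a, 57308af, 976f7e5} — 3.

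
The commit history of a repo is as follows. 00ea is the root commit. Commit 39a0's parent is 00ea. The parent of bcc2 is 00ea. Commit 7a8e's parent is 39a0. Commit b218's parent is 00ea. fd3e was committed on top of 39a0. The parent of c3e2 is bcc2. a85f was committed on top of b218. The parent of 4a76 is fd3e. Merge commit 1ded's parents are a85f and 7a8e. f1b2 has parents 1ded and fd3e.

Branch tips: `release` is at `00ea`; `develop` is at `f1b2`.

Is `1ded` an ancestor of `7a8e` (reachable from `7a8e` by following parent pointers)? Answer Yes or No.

No

Ancestors of 7a8e: {00ea, 39a0, 7a8e}.
1ded is not in that set, so it is not an ancestor of 7a8e.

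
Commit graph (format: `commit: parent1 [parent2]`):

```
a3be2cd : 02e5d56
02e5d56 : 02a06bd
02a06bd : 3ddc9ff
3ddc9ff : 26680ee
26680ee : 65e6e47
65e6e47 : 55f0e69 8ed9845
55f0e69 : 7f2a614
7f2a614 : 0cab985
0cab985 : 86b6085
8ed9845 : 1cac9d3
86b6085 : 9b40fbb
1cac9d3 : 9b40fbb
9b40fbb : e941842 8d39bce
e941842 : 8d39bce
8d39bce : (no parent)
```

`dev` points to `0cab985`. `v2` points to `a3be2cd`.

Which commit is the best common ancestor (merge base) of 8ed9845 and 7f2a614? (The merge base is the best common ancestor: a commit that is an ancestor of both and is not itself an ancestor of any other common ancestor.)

9b40fbb

Ancestors of 8ed9845: {1cac9d3, 8d39bce, 8ed9845, 9b40fbb, e941842}.
Ancestors of 7f2a614: {0cab985, 7f2a614, 86b6085, 8d39bce, 9b40fbb, e941842}.
Common ancestors: {8d39bce, 9b40fbb, e941842}.
Among these, 9b40fbb is not an ancestor of any other common ancestor — it is the merge base.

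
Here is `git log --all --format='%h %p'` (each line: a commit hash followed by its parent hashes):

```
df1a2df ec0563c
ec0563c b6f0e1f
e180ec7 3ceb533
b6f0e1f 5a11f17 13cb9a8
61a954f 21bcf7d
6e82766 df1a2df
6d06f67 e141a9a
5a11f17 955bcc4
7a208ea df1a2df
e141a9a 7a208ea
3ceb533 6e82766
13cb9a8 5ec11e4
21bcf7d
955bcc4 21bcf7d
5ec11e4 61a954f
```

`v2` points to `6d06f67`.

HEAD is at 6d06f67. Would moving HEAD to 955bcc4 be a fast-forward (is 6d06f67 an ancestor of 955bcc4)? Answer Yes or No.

A fast-forward from 6d06f67 to 955bcc4 is possible iff 6d06f67 is an ancestor of 955bcc4.
Ancestors of 955bcc4: {21bcf7d, 955bcc4}.
6d06f67 is not among them, so fast-forward is not possible.

No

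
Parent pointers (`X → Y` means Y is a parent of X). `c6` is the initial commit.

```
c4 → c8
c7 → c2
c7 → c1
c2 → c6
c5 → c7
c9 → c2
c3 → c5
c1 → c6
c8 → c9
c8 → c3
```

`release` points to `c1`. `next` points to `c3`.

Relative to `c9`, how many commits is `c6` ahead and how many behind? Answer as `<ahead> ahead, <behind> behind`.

0 ahead, 2 behind

Reachable from c6: {c6}.
Reachable from c9: {c2, c6, c9}.
Only in c6's history (ahead): {} — 0.
Only in c9's history (behind): {c2, c9} — 2.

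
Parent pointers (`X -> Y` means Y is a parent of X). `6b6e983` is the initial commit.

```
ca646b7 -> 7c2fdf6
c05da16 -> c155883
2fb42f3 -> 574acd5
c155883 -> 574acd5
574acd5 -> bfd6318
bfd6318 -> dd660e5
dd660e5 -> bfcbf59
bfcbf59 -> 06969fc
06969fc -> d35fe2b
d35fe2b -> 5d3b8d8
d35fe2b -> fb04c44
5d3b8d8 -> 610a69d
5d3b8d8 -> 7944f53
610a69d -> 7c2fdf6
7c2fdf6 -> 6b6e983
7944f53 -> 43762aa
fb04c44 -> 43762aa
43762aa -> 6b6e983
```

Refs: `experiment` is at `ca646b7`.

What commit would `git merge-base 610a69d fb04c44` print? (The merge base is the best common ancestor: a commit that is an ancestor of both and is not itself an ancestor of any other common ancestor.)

Ancestors of 610a69d: {610a69d, 6b6e983, 7c2fdf6}.
Ancestors of fb04c44: {43762aa, 6b6e983, fb04c44}.
Common ancestors: {6b6e983}.
The only common ancestor is 6b6e983, so it is the merge base.

6b6e983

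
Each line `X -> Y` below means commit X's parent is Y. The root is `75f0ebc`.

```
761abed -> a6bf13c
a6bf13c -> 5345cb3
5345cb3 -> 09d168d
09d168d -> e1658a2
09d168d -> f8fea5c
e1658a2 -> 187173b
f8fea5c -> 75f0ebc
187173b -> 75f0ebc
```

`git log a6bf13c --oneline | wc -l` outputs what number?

Walking parent pointers from a6bf13c: reachable set = {09d168d, 187173b, 5345cb3, 75f0ebc, a6bf13c, e1658a2, f8fea5c}.
That is 7 commits.

7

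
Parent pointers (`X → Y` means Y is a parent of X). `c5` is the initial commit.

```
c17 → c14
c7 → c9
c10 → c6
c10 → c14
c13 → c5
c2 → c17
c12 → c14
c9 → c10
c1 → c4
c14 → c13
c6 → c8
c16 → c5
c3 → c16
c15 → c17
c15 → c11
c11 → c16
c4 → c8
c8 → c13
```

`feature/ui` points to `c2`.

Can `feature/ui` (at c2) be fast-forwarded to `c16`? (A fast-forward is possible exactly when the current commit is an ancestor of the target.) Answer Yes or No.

No

A fast-forward from c2 to c16 is possible iff c2 is an ancestor of c16.
Ancestors of c16: {c16, c5}.
c2 is not among them, so fast-forward is not possible.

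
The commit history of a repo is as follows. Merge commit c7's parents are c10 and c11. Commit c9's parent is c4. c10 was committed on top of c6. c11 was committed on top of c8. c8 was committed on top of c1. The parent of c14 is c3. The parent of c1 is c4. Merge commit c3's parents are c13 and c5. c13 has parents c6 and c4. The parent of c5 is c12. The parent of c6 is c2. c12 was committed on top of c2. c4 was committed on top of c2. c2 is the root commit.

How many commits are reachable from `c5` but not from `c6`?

Reachable from c5: {c12, c2, c5}.
Reachable from c6: {c2, c6}.
In c5's history but not c6's: {c12, c5} — 2 commits.

2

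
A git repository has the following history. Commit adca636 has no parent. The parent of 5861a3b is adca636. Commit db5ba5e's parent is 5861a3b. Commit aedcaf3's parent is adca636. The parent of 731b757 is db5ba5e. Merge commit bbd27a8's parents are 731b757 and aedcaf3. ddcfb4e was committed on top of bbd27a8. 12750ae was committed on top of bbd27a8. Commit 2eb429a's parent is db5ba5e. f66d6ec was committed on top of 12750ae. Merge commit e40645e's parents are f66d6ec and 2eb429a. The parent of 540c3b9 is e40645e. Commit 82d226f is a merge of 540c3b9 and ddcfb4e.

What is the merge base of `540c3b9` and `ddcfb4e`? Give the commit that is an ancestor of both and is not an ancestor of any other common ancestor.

bbd27a8

Ancestors of 540c3b9: {12750ae, 2eb429a, 540c3b9, 5861a3b, 731b757, adca636, aedcaf3, bbd27a8, db5ba5e, e40645e, f66d6ec}.
Ancestors of ddcfb4e: {5861a3b, 731b757, adca636, aedcaf3, bbd27a8, db5ba5e, ddcfb4e}.
Common ancestors: {5861a3b, 731b757, adca636, aedcaf3, bbd27a8, db5ba5e}.
Among these, bbd27a8 is not an ancestor of any other common ancestor — it is the merge base.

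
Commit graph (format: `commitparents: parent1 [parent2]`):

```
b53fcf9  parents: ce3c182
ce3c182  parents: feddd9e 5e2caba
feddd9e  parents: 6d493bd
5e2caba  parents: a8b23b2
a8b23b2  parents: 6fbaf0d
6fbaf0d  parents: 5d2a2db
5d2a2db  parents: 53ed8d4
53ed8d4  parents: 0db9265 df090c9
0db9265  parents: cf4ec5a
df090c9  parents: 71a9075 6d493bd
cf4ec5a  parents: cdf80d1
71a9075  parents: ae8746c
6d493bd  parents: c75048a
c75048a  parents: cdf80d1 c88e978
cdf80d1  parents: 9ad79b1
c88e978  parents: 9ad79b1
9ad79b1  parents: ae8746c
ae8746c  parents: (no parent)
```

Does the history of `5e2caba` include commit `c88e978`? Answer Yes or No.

Yes

Ancestors of 5e2caba (commits reachable by following parents): {0db9265, 53ed8d4, 5d2a2db, 5e2caba, 6d493bd, 6fbaf0d, 71a9075, 9ad79b1, a8b23b2, ae8746c, c75048a, c88e978, cdf80d1, cf4ec5a, df090c9}.
c88e978 is in that set, so it is an ancestor of 5e2caba.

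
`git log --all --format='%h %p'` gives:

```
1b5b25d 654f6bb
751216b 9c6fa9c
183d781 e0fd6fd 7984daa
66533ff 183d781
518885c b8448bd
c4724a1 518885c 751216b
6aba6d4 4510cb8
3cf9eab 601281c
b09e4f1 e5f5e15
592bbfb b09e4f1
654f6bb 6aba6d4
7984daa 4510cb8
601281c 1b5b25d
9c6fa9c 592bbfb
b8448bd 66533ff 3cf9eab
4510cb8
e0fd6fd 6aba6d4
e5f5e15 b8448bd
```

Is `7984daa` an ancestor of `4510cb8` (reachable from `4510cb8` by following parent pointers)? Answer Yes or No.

No

Ancestors of 4510cb8: {4510cb8}.
7984daa is not in that set, so it is not an ancestor of 4510cb8.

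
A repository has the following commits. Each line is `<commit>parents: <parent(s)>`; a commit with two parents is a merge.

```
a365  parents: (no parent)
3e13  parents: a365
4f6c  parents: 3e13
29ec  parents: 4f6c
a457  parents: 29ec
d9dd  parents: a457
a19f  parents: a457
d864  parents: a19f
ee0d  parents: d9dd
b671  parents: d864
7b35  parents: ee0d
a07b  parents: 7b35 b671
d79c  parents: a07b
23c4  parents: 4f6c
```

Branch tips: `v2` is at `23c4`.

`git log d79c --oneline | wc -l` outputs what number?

Walking parent pointers from d79c: reachable set = {29ec, 3e13, 4f6c, 7b35, a07b, a19f, a365, a457, b671, d79c, d864, d9dd, ee0d}.
That is 13 commits.

13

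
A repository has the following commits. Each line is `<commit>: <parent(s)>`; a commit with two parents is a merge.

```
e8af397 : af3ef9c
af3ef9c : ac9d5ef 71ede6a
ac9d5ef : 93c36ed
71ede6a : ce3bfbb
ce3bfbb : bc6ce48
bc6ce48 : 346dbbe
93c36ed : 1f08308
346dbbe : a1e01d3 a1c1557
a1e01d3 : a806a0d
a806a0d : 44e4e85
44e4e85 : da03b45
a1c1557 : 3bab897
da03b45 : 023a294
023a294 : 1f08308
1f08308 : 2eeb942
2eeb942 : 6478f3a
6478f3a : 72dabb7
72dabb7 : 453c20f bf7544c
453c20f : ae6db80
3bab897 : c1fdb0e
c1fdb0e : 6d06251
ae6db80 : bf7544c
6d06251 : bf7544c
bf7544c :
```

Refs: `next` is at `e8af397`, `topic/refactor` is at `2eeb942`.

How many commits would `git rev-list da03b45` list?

9

Walking parent pointers from da03b45: reachable set = {023a294, 1f08308, 2eeb942, 453c20f, 6478f3a, 72dabb7, ae6db80, bf7544c, da03b45}.
That is 9 commits.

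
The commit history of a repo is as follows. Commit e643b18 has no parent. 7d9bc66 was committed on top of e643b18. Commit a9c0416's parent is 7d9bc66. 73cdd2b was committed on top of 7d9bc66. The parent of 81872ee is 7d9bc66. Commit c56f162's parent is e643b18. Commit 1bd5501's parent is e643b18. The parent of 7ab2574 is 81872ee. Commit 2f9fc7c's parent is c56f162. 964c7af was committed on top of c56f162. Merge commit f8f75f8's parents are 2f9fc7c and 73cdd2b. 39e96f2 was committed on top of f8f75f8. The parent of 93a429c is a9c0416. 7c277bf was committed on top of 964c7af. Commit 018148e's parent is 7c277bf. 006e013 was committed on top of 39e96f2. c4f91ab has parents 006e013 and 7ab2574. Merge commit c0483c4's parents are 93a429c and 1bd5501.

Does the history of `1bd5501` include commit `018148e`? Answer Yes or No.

Ancestors of 1bd5501: {1bd5501, e643b18}.
018148e is not in that set, so it is not an ancestor of 1bd5501.

No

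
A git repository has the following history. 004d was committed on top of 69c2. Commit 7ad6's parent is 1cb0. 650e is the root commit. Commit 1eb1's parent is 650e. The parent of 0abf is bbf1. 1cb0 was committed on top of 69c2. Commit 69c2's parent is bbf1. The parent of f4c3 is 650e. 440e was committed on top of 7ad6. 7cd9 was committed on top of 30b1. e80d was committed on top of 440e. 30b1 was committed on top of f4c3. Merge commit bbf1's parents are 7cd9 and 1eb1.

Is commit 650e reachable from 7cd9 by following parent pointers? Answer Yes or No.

Ancestors of 7cd9 (commits reachable by following parents): {30b1, 650e, 7cd9, f4c3}.
650e is in that set, so it is an ancestor of 7cd9.

Yes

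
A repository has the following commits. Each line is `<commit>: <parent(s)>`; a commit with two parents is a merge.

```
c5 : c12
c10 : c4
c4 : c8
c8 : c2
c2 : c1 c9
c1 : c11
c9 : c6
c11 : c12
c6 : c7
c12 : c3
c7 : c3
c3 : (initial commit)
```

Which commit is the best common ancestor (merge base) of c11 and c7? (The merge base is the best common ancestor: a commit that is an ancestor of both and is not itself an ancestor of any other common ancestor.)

Ancestors of c11: {c11, c12, c3}.
Ancestors of c7: {c3, c7}.
Common ancestors: {c3}.
The only common ancestor is c3, so it is the merge base.

c3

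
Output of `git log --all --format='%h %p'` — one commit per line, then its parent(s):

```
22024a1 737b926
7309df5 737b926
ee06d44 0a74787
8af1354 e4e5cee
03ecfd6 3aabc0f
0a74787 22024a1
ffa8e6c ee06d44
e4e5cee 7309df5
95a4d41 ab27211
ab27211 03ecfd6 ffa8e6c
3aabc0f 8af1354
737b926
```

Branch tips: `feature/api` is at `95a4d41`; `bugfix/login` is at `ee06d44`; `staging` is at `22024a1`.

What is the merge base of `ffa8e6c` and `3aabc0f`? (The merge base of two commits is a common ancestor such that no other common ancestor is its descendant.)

Ancestors of ffa8e6c: {0a74787, 22024a1, 737b926, ee06d44, ffa8e6c}.
Ancestors of 3aabc0f: {3aabc0f, 7309df5, 737b926, 8af1354, e4e5cee}.
Common ancestors: {737b926}.
The only common ancestor is 737b926, so it is the merge base.

737b926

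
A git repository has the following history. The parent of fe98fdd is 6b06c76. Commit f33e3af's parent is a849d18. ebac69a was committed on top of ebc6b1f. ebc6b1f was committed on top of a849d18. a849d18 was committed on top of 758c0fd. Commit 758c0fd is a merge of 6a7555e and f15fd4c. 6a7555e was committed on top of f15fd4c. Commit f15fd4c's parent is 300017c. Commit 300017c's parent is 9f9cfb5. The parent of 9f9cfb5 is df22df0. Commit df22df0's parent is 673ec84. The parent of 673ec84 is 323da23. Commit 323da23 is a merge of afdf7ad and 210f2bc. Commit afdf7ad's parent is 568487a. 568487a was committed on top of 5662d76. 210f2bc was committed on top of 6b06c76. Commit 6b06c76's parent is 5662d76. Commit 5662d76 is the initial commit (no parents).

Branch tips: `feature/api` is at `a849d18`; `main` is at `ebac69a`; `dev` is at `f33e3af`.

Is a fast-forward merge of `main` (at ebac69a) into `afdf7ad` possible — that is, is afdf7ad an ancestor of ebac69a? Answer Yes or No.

A fast-forward from afdf7ad to ebac69a is possible iff afdf7ad is an ancestor of ebac69a.
Ancestors of ebac69a: {210f2bc, 300017c, 323da23, 5662d76, 568487a, 673ec84, 6a7555e, 6b06c76, 758c0fd, 9f9cfb5, a849d18, afdf7ad, df22df0, ebac69a, ebc6b1f, f15fd4c}.
afdf7ad is among them, so fast-forward is possible.

Yes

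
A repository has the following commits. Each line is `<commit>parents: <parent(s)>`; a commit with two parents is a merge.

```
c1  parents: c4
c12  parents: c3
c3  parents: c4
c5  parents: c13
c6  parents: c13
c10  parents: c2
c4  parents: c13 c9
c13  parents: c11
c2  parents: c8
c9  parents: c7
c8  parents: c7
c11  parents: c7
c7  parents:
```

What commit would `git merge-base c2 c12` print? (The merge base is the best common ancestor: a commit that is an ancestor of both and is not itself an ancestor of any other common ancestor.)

Ancestors of c2: {c2, c7, c8}.
Ancestors of c12: {c11, c12, c13, c3, c4, c7, c9}.
Common ancestors: {c7}.
The only common ancestor is c7, so it is the merge base.

c7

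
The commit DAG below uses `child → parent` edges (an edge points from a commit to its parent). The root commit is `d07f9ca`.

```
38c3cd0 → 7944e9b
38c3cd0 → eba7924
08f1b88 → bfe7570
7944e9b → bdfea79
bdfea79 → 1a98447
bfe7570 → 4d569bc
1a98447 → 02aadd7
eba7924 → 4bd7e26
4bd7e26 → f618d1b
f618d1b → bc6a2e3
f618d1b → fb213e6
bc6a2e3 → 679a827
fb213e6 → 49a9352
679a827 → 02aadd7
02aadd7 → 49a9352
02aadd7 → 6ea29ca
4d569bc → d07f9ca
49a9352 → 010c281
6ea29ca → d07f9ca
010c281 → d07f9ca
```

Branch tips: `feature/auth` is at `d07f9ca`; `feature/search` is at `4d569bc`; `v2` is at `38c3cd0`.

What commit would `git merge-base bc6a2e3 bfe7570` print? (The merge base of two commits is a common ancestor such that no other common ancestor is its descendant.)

Ancestors of bc6a2e3: {010c281, 02aadd7, 49a9352, 679a827, 6ea29ca, bc6a2e3, d07f9ca}.
Ancestors of bfe7570: {4d569bc, bfe7570, d07f9ca}.
Common ancestors: {d07f9ca}.
The only common ancestor is d07f9ca, so it is the merge base.

d07f9ca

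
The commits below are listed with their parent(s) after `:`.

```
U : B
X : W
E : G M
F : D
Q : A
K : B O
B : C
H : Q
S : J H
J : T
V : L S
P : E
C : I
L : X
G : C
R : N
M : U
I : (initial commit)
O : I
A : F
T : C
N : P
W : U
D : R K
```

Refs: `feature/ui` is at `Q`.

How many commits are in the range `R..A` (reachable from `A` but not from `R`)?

5

Reachable from A: {A, B, C, D, E, F, G, I, K, M, N, O, P, R, U}.
Reachable from R: {B, C, E, G, I, M, N, P, R, U}.
In A's history but not R's: {A, D, F, K, O} — 5 commits.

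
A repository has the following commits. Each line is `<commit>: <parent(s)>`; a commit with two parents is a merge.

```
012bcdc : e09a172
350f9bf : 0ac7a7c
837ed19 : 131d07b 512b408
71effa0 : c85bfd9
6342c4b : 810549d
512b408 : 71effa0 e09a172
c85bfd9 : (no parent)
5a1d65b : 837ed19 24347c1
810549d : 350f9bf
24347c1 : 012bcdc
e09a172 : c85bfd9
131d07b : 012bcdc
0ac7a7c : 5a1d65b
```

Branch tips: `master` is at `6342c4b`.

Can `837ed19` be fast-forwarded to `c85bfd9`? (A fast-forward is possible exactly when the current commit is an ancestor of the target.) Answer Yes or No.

No

A fast-forward from 837ed19 to c85bfd9 is possible iff 837ed19 is an ancestor of c85bfd9.
Ancestors of c85bfd9: {c85bfd9}.
837ed19 is not among them, so fast-forward is not possible.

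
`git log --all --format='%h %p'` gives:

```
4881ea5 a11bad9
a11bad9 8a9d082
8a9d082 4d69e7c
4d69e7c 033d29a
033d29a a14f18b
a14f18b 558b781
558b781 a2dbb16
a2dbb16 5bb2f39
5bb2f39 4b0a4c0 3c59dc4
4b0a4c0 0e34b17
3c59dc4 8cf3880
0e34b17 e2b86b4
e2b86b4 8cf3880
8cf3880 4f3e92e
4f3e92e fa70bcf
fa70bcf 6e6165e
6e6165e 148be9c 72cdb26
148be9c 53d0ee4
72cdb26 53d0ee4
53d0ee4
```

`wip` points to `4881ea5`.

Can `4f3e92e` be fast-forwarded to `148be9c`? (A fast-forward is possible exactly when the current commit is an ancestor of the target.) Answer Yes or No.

A fast-forward from 4f3e92e to 148be9c is possible iff 4f3e92e is an ancestor of 148be9c.
Ancestors of 148be9c: {148be9c, 53d0ee4}.
4f3e92e is not among them, so fast-forward is not possible.

No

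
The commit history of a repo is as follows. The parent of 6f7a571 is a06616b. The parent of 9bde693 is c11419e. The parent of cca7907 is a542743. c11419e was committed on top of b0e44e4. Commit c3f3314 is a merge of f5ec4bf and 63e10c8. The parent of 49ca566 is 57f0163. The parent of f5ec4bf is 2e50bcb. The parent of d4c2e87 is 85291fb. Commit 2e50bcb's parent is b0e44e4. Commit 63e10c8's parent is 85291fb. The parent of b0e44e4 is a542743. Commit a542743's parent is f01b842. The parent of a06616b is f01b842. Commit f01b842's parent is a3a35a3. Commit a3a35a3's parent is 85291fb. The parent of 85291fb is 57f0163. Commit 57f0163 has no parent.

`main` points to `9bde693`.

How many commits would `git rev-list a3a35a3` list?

Walking parent pointers from a3a35a3: reachable set = {57f0163, 85291fb, a3a35a3}.
That is 3 commits.

3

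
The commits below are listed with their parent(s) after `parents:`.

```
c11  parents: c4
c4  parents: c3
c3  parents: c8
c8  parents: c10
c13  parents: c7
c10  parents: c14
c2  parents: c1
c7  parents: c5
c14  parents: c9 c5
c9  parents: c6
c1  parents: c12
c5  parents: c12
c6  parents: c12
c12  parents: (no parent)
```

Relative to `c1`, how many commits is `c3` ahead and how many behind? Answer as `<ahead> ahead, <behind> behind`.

7 ahead, 1 behind

Reachable from c3: {c10, c12, c14, c3, c5, c6, c8, c9}.
Reachable from c1: {c1, c12}.
Only in c3's history (ahead): {c10, c14, c3, c5, c6, c8, c9} — 7.
Only in c1's history (behind): {c1} — 1.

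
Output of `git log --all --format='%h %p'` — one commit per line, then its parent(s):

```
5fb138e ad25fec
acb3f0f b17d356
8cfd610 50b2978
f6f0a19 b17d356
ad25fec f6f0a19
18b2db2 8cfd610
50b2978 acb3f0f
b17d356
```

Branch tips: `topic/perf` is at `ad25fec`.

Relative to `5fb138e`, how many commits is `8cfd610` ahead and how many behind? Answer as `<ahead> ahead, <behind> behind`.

3 ahead, 3 behind

Reachable from 8cfd610: {50b2978, 8cfd610, acb3f0f, b17d356}.
Reachable from 5fb138e: {5fb138e, ad25fec, b17d356, f6f0a19}.
Only in 8cfd610's history (ahead): {50b2978, 8cfd610, acb3f0f} — 3.
Only in 5fb138e's history (behind): {5fb138e, ad25fec, f6f0a19} — 3.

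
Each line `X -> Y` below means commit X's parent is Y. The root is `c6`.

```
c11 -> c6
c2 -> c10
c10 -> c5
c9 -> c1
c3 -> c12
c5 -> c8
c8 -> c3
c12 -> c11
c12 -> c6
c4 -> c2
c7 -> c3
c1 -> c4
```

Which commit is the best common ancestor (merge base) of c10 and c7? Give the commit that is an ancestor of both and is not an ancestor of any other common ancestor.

Ancestors of c10: {c10, c11, c12, c3, c5, c6, c8}.
Ancestors of c7: {c11, c12, c3, c6, c7}.
Common ancestors: {c11, c12, c3, c6}.
Among these, c3 is not an ancestor of any other common ancestor — it is the merge base.

c3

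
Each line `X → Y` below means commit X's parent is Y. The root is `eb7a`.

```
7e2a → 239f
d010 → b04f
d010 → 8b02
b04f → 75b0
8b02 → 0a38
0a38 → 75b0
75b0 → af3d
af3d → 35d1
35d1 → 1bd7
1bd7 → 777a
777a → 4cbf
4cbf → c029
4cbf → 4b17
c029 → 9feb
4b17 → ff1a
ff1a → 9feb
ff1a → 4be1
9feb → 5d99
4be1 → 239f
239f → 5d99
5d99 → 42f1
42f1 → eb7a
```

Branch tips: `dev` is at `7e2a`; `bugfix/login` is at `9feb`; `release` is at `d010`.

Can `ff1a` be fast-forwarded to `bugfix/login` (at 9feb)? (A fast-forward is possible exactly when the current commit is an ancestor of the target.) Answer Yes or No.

No

A fast-forward from ff1a to 9feb is possible iff ff1a is an ancestor of 9feb.
Ancestors of 9feb: {42f1, 5d99, 9feb, eb7a}.
ff1a is not among them, so fast-forward is not possible.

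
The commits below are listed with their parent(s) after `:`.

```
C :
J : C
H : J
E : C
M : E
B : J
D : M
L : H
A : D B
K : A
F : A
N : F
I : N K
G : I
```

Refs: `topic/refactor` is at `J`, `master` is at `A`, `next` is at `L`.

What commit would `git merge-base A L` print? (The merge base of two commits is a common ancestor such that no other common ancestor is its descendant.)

J

Ancestors of A: {A, B, C, D, E, J, M}.
Ancestors of L: {C, H, J, L}.
Common ancestors: {C, J}.
Among these, J is not an ancestor of any other common ancestor — it is the merge base.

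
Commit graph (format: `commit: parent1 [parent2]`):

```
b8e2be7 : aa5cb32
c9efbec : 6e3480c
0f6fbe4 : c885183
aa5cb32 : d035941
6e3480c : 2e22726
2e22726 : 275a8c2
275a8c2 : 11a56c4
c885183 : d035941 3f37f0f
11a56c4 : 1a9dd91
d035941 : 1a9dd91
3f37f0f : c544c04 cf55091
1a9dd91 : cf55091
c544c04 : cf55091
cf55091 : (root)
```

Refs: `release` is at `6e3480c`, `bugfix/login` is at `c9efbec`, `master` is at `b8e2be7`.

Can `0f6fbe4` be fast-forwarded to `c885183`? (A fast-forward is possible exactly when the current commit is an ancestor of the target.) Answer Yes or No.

A fast-forward from 0f6fbe4 to c885183 is possible iff 0f6fbe4 is an ancestor of c885183.
Ancestors of c885183: {1a9dd91, 3f37f0f, c544c04, c885183, cf55091, d035941}.
0f6fbe4 is not among them, so fast-forward is not possible.

No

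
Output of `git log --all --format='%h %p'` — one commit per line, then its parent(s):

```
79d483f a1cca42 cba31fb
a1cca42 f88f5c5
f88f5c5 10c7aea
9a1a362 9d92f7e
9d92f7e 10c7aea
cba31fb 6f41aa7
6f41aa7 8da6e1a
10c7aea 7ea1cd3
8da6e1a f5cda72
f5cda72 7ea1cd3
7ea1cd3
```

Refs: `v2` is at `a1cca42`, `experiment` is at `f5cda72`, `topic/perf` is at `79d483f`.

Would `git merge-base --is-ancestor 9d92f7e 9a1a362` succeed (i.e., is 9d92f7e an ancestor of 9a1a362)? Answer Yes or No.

Yes

Ancestors of 9a1a362 (commits reachable by following parents): {10c7aea, 7ea1cd3, 9a1a362, 9d92f7e}.
9d92f7e is in that set, so it is an ancestor of 9a1a362.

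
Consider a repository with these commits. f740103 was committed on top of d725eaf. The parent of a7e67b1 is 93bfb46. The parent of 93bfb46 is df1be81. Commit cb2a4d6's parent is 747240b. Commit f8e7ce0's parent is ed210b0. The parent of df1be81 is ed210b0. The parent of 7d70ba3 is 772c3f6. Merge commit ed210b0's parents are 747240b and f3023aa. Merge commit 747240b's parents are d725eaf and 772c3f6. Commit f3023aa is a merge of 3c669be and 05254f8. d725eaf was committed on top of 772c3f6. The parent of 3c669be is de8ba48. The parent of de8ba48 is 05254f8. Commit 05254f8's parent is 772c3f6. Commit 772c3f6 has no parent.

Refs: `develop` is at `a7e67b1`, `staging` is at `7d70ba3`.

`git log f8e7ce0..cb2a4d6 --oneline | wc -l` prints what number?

Reachable from cb2a4d6: {747240b, 772c3f6, cb2a4d6, d725eaf}.
Reachable from f8e7ce0: {05254f8, 3c669be, 747240b, 772c3f6, d725eaf, de8ba48, ed210b0, f3023aa, f8e7ce0}.
In cb2a4d6's history but not f8e7ce0's: {cb2a4d6} — 1 commit.

1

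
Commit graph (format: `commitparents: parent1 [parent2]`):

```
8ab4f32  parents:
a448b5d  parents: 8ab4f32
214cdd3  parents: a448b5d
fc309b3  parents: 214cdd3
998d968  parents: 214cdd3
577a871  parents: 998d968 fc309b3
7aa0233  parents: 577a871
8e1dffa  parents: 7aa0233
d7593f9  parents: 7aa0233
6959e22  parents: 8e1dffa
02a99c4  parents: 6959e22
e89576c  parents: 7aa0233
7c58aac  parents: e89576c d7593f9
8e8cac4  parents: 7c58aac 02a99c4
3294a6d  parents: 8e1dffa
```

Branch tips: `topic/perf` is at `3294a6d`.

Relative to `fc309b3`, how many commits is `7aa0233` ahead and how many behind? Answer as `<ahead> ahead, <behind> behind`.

Reachable from 7aa0233: {214cdd3, 577a871, 7aa0233, 8ab4f32, 998d968, a448b5d, fc309b3}.
Reachable from fc309b3: {214cdd3, 8ab4f32, a448b5d, fc309b3}.
Only in 7aa0233's history (ahead): {577a871, 7aa0233, 998d968} — 3.
Only in fc309b3's history (behind): {} — 0.

3 ahead, 0 behind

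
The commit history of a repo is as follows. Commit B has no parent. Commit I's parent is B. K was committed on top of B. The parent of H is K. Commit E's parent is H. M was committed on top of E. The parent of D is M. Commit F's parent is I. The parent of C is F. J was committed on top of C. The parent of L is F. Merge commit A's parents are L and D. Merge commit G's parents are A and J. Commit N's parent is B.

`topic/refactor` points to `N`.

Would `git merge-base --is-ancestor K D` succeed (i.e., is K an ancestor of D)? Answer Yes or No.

Yes

Ancestors of D (commits reachable by following parents): {B, D, E, H, K, M}.
K is in that set, so it is an ancestor of D.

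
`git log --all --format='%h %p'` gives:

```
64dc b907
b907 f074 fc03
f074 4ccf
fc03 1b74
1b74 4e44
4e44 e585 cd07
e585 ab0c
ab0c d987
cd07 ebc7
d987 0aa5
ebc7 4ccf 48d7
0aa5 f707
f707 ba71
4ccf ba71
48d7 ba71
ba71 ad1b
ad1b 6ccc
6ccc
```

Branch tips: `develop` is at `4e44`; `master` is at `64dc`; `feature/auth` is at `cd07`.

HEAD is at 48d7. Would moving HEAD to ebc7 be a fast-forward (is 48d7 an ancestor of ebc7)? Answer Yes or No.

A fast-forward from 48d7 to ebc7 is possible iff 48d7 is an ancestor of ebc7.
Ancestors of ebc7: {48d7, 4ccf, 6ccc, ad1b, ba71, ebc7}.
48d7 is among them, so fast-forward is possible.

Yes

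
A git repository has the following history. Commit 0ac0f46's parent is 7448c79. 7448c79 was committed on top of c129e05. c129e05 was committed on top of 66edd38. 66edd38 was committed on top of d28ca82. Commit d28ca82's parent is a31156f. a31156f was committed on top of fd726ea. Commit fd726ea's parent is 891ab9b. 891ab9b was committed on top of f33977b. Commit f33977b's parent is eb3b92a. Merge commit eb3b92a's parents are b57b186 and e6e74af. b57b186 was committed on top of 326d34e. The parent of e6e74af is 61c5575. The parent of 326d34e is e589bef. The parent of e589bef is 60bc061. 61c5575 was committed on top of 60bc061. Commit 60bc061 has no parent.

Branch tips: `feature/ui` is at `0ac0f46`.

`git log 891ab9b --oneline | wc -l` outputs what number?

Walking parent pointers from 891ab9b: reachable set = {326d34e, 60bc061, 61c5575, 891ab9b, b57b186, e589bef, e6e74af, eb3b92a, f33977b}.
That is 9 commits.

9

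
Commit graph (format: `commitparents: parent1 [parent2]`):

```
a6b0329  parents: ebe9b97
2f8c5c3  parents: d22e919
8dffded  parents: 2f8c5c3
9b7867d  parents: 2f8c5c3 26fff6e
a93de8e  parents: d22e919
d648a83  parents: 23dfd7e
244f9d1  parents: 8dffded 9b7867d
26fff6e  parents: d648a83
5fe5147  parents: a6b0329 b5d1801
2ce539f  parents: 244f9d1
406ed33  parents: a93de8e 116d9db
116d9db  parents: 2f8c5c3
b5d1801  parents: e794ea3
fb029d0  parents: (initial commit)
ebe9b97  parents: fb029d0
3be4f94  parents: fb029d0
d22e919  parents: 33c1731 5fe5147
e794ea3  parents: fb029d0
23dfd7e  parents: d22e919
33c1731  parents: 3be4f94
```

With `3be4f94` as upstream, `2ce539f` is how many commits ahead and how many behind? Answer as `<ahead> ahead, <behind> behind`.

Reachable from 2ce539f: {23dfd7e, 244f9d1, 26fff6e, 2ce539f, 2f8c5c3, 33c1731, 3be4f94, 5fe5147, 8dffded, 9b7867d, a6b0329, b5d1801, d22e919, d648a83, e794ea3, ebe9b97, fb029d0}.
Reachable from 3be4f94: {3be4f94, fb029d0}.
Only in 2ce539f's history (ahead): {23dfd7e, 244f9d1, 26fff6e, 2ce539f, 2f8c5c3, 33c1731, 5fe5147, 8dffded, 9b7867d, a6b0329, b5d1801, d22e919, d648a83, e794ea3, ebe9b97} — 15.
Only in 3be4f94's history (behind): {} — 0.

15 ahead, 0 behind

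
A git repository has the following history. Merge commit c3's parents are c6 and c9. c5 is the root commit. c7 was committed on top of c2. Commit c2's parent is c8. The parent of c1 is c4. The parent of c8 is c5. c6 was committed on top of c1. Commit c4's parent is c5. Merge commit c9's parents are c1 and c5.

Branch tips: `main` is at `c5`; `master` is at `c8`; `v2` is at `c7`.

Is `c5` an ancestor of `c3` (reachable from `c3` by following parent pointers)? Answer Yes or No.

Ancestors of c3 (commits reachable by following parents): {c1, c3, c4, c5, c6, c9}.
c5 is in that set, so it is an ancestor of c3.

Yes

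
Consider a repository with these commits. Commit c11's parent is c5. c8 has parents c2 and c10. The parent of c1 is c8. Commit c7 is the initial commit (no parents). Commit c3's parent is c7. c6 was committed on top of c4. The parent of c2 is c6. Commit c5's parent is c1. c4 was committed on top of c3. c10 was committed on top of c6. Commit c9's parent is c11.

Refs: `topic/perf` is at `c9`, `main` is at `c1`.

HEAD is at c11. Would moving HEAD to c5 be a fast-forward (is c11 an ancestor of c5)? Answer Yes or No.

No

A fast-forward from c11 to c5 is possible iff c11 is an ancestor of c5.
Ancestors of c5: {c1, c10, c2, c3, c4, c5, c6, c7, c8}.
c11 is not among them, so fast-forward is not possible.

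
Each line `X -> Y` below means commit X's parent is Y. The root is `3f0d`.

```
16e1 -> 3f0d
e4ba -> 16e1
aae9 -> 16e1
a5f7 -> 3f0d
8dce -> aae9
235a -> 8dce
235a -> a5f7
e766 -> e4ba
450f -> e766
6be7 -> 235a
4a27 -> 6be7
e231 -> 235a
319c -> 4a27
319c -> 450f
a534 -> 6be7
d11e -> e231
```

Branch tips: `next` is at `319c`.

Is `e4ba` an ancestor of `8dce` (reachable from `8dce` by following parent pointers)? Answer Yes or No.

No

Ancestors of 8dce: {16e1, 3f0d, 8dce, aae9}.
e4ba is not in that set, so it is not an ancestor of 8dce.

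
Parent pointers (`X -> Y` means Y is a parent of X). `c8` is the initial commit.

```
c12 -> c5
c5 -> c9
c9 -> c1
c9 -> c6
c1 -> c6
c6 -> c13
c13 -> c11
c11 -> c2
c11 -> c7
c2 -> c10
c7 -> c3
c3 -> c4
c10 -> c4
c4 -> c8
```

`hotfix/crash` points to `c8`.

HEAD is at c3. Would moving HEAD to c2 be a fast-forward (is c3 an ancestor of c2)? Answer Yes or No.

No

A fast-forward from c3 to c2 is possible iff c3 is an ancestor of c2.
Ancestors of c2: {c10, c2, c4, c8}.
c3 is not among them, so fast-forward is not possible.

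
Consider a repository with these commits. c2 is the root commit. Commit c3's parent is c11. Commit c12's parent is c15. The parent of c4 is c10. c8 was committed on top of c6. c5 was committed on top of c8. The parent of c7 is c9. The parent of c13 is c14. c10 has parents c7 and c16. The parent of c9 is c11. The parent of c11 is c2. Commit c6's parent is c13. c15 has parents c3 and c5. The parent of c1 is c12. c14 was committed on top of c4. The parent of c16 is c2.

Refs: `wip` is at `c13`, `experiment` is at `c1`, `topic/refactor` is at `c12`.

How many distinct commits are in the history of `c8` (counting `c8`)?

Walking parent pointers from c8: reachable set = {c10, c11, c13, c14, c16, c2, c4, c6, c7, c8, c9}.
That is 11 commits.

11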